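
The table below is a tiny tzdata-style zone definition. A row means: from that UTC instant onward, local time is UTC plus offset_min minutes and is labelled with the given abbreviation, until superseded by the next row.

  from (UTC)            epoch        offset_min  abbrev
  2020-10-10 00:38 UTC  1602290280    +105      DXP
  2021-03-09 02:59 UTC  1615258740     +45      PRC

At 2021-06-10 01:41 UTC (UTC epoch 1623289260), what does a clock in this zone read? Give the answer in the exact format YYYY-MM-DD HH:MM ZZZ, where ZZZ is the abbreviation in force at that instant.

2021-06-10 02:26 PRC

Query: 2021-06-10 01:41 UTC
Rule 2/2 (PRC, +00:45): 2021-03-09 02:59 UTC ≤ query < +∞
1·60 + 41 + 45 = 146 min
146 = 0·1440 + 146; 146 = 2·60 + 26 → 02:26, same day
→ 2021-06-10 02:26 PRC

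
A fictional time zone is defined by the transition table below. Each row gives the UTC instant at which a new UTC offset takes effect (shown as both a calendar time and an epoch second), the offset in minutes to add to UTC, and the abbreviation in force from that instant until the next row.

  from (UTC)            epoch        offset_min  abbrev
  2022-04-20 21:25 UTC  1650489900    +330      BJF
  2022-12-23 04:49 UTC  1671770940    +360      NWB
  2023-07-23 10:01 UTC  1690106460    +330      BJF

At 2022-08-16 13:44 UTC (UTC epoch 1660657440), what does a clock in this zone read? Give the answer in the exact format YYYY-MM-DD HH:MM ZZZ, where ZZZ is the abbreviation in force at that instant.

Query: 2022-08-16 13:44 UTC
Rule 1/3 (BJF, +05:30): 2022-04-20 21:25 UTC ≤ query < 2022-12-23 04:49 UTC
13·60 + 44 + 330 = 1154 min
1154 = 0·1440 + 1154; 1154 = 19·60 + 14 → 19:14, same day
→ 2022-08-16 19:14 BJF

2022-08-16 19:14 BJF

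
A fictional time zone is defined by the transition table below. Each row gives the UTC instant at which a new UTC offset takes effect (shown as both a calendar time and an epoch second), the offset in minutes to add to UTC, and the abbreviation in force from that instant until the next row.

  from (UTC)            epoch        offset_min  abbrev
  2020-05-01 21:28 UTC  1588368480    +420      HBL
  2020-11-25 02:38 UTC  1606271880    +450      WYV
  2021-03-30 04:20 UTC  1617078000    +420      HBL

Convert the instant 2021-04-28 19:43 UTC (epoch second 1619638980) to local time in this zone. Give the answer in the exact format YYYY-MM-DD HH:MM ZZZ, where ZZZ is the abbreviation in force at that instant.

Query: 2021-04-28 19:43 UTC
Rule 3/3 (HBL, +07:00): 2021-03-30 04:20 UTC ≤ query < +∞
19·60 + 43 + 420 = 1603 min
1603 = 1·1440 + 163; 163 = 2·60 + 43 → 02:43, 2021-04-28 + 1 day = 2021-04-29
→ 2021-04-29 02:43 HBL

2021-04-29 02:43 HBL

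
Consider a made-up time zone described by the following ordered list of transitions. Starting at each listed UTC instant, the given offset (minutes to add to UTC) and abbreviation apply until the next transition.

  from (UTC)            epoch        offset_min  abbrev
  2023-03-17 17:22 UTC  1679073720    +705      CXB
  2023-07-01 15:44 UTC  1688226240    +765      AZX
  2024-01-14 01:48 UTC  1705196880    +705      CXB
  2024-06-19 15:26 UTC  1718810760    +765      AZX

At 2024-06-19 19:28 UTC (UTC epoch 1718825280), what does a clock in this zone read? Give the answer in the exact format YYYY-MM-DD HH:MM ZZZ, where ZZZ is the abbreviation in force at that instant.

Query: 2024-06-19 19:28 UTC
Rule 4/4 (AZX, +12:45): 2024-06-19 15:26 UTC ≤ query < +∞
19·60 + 28 + 765 = 1933 min
1933 = 1·1440 + 493; 493 = 8·60 + 13 → 08:13, 2024-06-19 + 1 day = 2024-06-20
→ 2024-06-20 08:13 AZX

2024-06-20 08:13 AZX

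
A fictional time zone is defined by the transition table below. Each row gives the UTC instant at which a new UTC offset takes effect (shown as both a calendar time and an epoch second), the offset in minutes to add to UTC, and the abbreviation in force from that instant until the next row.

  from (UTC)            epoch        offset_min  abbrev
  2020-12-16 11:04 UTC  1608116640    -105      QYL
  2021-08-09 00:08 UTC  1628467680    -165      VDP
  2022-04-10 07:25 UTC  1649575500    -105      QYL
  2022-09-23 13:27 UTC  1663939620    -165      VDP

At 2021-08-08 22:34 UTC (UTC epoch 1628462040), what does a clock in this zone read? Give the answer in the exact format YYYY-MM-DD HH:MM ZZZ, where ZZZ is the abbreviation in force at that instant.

Query: 2021-08-08 22:34 UTC
Rule 1/4 (QYL, -01:45): 2020-12-16 11:04 UTC ≤ query < 2021-08-09 00:08 UTC
22·60 + 34 - 105 = 1249 min
1249 = 0·1440 + 1249; 1249 = 20·60 + 49 → 20:49, same day
→ 2021-08-08 20:49 QYL

2021-08-08 20:49 QYL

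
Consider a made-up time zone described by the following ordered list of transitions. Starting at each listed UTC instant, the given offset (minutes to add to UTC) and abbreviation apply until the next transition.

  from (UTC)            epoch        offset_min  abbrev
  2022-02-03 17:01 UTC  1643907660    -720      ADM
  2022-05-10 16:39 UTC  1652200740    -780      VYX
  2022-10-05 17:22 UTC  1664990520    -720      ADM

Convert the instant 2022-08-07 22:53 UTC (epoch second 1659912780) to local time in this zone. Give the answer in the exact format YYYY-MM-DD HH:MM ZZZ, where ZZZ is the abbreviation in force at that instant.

Query: 2022-08-07 22:53 UTC
Rule 2/3 (VYX, -13:00): 2022-05-10 16:39 UTC ≤ query < 2022-10-05 17:22 UTC
22·60 + 53 - 780 = 593 min
593 = 0·1440 + 593; 593 = 9·60 + 53 → 09:53, same day
→ 2022-08-07 09:53 VYX

2022-08-07 09:53 VYX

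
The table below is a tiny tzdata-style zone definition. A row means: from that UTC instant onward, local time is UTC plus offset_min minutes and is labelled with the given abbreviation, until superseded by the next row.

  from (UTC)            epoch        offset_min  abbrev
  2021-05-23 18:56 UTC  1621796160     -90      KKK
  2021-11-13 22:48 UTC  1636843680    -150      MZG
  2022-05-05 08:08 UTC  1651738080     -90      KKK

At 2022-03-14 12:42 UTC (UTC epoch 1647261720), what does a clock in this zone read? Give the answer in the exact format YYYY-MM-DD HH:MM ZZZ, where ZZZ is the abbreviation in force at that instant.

2022-03-14 10:12 MZG

Query: 2022-03-14 12:42 UTC
Rule 2/3 (MZG, -02:30): 2021-11-13 22:48 UTC ≤ query < 2022-05-05 08:08 UTC
12·60 + 42 - 150 = 612 min
612 = 0·1440 + 612; 612 = 10·60 + 12 → 10:12, same day
→ 2022-03-14 10:12 MZG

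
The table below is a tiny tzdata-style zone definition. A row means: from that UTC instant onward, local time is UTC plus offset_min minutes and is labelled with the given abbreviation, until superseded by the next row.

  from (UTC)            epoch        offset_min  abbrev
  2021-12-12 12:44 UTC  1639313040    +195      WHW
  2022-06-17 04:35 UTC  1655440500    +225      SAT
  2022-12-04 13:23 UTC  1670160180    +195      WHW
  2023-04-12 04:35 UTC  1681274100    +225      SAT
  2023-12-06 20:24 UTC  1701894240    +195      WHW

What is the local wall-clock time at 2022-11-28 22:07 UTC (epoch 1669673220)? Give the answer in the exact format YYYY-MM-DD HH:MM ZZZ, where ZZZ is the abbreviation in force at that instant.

Query: 2022-11-28 22:07 UTC
Rule 2/5 (SAT, +03:45): 2022-06-17 04:35 UTC ≤ query < 2022-12-04 13:23 UTC
22·60 + 7 + 225 = 1552 min
1552 = 1·1440 + 112; 112 = 1·60 + 52 → 01:52, 2022-11-28 + 1 day = 2022-11-29
→ 2022-11-29 01:52 SAT

2022-11-29 01:52 SAT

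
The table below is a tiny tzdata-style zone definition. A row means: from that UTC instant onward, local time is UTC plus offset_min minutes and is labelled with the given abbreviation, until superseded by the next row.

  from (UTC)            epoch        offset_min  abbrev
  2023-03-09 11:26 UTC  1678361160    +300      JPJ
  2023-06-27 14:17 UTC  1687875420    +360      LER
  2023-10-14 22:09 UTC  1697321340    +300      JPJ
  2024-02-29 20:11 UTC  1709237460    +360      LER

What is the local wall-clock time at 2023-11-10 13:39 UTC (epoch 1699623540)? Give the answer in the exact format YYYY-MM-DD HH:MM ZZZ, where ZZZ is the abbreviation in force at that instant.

2023-11-10 18:39 JPJ

Query: 2023-11-10 13:39 UTC
Rule 3/4 (JPJ, +05:00): 2023-10-14 22:09 UTC ≤ query < 2024-02-29 20:11 UTC
13·60 + 39 + 300 = 1119 min
1119 = 0·1440 + 1119; 1119 = 18·60 + 39 → 18:39, same day
→ 2023-11-10 18:39 JPJ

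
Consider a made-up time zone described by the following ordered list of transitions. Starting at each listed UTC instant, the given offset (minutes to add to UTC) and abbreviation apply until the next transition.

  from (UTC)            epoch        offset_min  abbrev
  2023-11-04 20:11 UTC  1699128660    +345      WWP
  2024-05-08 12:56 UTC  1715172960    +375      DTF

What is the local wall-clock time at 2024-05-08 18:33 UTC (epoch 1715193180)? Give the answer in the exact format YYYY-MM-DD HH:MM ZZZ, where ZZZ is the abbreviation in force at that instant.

Query: 2024-05-08 18:33 UTC
Rule 2/2 (DTF, +06:15): 2024-05-08 12:56 UTC ≤ query < +∞
18·60 + 33 + 375 = 1488 min
1488 = 1·1440 + 48; 48 = 0·60 + 48 → 00:48, 2024-05-08 + 1 day = 2024-05-09
→ 2024-05-09 00:48 DTF

2024-05-09 00:48 DTF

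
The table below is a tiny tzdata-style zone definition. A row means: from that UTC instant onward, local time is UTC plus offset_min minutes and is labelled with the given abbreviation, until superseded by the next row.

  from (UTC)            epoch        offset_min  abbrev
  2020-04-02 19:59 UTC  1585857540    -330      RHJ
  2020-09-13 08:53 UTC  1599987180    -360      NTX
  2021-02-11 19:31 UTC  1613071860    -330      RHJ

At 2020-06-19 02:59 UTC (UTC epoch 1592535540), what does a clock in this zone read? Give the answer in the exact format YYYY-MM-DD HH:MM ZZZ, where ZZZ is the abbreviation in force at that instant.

Query: 2020-06-19 02:59 UTC
Rule 1/3 (RHJ, -05:30): 2020-04-02 19:59 UTC ≤ query < 2020-09-13 08:53 UTC
2·60 + 59 - 330 = -151 min
-151 = -1·1440 + 1289; 1289 = 21·60 + 29 → 21:29, 2020-06-19 - 1 day = 2020-06-18
→ 2020-06-18 21:29 RHJ

2020-06-18 21:29 RHJ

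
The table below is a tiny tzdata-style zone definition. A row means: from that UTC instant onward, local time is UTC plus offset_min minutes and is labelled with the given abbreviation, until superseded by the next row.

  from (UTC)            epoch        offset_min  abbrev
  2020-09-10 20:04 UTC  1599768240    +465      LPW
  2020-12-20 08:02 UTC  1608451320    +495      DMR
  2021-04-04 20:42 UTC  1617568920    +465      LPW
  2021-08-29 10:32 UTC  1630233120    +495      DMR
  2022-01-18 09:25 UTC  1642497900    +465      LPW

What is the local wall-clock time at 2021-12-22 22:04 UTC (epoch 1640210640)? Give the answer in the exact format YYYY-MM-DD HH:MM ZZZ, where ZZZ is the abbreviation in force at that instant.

2021-12-23 06:19 DMR

Query: 2021-12-22 22:04 UTC
Rule 4/5 (DMR, +08:15): 2021-08-29 10:32 UTC ≤ query < 2022-01-18 09:25 UTC
22·60 + 4 + 495 = 1819 min
1819 = 1·1440 + 379; 379 = 6·60 + 19 → 06:19, 2021-12-22 + 1 day = 2021-12-23
→ 2021-12-23 06:19 DMR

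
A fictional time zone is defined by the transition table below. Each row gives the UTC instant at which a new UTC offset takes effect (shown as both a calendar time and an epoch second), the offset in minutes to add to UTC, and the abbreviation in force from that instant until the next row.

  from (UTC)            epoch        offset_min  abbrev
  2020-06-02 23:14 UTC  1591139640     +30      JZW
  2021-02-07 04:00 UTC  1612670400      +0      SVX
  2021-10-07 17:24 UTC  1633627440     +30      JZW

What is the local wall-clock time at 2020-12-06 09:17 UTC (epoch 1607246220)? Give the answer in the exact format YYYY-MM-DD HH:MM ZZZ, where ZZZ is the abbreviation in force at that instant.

2020-12-06 09:47 JZW

Query: 2020-12-06 09:17 UTC
Rule 1/3 (JZW, +00:30): 2020-06-02 23:14 UTC ≤ query < 2021-02-07 04:00 UTC
9·60 + 17 + 30 = 587 min
587 = 0·1440 + 587; 587 = 9·60 + 47 → 09:47, same day
→ 2020-12-06 09:47 JZW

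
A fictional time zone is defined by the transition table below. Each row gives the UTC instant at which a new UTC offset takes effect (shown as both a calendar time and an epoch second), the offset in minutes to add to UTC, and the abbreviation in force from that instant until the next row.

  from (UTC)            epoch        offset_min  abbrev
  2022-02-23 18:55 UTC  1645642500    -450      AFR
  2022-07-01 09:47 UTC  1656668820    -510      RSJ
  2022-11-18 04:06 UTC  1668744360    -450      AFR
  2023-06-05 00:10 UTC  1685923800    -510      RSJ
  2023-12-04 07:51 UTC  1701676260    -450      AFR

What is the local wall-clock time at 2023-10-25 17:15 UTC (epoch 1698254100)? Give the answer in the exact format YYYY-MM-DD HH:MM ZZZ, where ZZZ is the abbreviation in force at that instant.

2023-10-25 08:45 RSJ

Query: 2023-10-25 17:15 UTC
Rule 4/5 (RSJ, -08:30): 2023-06-05 00:10 UTC ≤ query < 2023-12-04 07:51 UTC
17·60 + 15 - 510 = 525 min
525 = 0·1440 + 525; 525 = 8·60 + 45 → 08:45, same day
→ 2023-10-25 08:45 RSJ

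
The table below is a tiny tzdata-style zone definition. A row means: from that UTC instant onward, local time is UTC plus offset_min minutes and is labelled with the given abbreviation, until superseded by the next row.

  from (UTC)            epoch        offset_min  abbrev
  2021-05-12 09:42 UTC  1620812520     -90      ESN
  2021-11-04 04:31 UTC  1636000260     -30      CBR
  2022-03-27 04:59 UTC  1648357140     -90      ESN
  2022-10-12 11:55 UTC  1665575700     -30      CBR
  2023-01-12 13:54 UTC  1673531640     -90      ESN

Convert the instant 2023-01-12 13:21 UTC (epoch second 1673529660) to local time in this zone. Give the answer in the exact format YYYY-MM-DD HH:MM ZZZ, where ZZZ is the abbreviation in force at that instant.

Query: 2023-01-12 13:21 UTC
Rule 4/5 (CBR, -00:30): 2022-10-12 11:55 UTC ≤ query < 2023-01-12 13:54 UTC
13·60 + 21 - 30 = 771 min
771 = 0·1440 + 771; 771 = 12·60 + 51 → 12:51, same day
→ 2023-01-12 12:51 CBR

2023-01-12 12:51 CBR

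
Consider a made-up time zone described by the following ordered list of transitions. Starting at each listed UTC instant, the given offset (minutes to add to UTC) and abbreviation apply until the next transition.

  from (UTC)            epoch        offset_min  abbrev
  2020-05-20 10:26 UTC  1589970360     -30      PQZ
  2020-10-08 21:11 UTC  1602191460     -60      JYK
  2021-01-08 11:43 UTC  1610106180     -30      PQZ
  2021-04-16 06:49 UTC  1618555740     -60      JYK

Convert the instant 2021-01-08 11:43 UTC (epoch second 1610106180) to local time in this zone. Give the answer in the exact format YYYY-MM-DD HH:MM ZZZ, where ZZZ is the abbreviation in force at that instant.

Query: 2021-01-08 11:43 UTC
Rule 3/4 (PQZ, -00:30): 2021-01-08 11:43 UTC ≤ query < 2021-04-16 06:49 UTC
11·60 + 43 - 30 = 673 min
673 = 0·1440 + 673; 673 = 11·60 + 13 → 11:13, same day
→ 2021-01-08 11:13 PQZ

2021-01-08 11:13 PQZ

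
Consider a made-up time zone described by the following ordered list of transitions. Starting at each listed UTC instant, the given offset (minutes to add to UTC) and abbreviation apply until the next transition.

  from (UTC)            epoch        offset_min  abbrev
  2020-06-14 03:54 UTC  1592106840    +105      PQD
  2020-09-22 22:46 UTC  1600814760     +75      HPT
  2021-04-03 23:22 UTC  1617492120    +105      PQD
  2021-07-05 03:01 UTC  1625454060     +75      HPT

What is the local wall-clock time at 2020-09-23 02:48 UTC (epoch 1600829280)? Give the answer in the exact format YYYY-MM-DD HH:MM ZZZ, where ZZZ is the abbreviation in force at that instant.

2020-09-23 04:03 HPT

Query: 2020-09-23 02:48 UTC
Rule 2/4 (HPT, +01:15): 2020-09-22 22:46 UTC ≤ query < 2021-04-03 23:22 UTC
2·60 + 48 + 75 = 243 min
243 = 0·1440 + 243; 243 = 4·60 + 3 → 04:03, same day
→ 2020-09-23 04:03 HPT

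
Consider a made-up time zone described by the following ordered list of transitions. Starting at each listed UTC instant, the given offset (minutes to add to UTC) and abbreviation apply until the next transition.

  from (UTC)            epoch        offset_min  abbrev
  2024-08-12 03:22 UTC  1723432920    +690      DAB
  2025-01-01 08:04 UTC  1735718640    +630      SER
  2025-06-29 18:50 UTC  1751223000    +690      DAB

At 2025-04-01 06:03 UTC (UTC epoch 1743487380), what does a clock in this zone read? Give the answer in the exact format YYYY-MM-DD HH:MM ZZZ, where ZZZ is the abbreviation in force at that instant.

2025-04-01 16:33 SER

Query: 2025-04-01 06:03 UTC
Rule 2/3 (SER, +10:30): 2025-01-01 08:04 UTC ≤ query < 2025-06-29 18:50 UTC
6·60 + 3 + 630 = 993 min
993 = 0·1440 + 993; 993 = 16·60 + 33 → 16:33, same day
→ 2025-04-01 16:33 SER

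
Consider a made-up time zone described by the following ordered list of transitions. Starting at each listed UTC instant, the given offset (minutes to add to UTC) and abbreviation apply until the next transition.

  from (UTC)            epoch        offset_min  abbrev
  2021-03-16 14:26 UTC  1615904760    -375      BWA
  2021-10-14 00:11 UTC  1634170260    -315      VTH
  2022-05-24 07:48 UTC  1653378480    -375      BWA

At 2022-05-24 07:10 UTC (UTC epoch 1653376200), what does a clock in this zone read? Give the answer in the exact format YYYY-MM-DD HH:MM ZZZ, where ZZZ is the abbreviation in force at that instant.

Query: 2022-05-24 07:10 UTC
Rule 2/3 (VTH, -05:15): 2021-10-14 00:11 UTC ≤ query < 2022-05-24 07:48 UTC
7·60 + 10 - 315 = 115 min
115 = 0·1440 + 115; 115 = 1·60 + 55 → 01:55, same day
→ 2022-05-24 01:55 VTH

2022-05-24 01:55 VTH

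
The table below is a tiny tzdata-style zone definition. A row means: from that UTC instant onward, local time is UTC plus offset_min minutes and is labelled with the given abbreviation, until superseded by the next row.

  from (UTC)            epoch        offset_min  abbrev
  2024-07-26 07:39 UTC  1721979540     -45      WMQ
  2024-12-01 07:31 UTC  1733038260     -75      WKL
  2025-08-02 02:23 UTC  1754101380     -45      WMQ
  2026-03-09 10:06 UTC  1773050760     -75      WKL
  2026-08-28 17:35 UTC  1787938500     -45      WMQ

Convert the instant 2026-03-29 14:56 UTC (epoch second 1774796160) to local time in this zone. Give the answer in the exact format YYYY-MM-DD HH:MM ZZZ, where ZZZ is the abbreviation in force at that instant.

2026-03-29 13:41 WKL

Query: 2026-03-29 14:56 UTC
Rule 4/5 (WKL, -01:15): 2026-03-09 10:06 UTC ≤ query < 2026-08-28 17:35 UTC
14·60 + 56 - 75 = 821 min
821 = 0·1440 + 821; 821 = 13·60 + 41 → 13:41, same day
→ 2026-03-29 13:41 WKL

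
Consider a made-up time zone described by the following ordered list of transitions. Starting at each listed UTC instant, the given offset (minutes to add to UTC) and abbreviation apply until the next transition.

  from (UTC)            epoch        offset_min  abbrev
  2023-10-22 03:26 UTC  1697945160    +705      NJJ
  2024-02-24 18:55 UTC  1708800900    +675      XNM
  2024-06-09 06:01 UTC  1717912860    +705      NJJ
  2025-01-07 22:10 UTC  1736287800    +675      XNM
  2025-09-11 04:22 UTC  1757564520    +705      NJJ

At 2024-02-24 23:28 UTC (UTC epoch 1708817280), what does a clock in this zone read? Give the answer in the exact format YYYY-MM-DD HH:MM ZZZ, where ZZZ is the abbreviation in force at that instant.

2024-02-25 10:43 XNM

Query: 2024-02-24 23:28 UTC
Rule 2/5 (XNM, +11:15): 2024-02-24 18:55 UTC ≤ query < 2024-06-09 06:01 UTC
23·60 + 28 + 675 = 2083 min
2083 = 1·1440 + 643; 643 = 10·60 + 43 → 10:43, 2024-02-24 + 1 day = 2024-02-25
→ 2024-02-25 10:43 XNM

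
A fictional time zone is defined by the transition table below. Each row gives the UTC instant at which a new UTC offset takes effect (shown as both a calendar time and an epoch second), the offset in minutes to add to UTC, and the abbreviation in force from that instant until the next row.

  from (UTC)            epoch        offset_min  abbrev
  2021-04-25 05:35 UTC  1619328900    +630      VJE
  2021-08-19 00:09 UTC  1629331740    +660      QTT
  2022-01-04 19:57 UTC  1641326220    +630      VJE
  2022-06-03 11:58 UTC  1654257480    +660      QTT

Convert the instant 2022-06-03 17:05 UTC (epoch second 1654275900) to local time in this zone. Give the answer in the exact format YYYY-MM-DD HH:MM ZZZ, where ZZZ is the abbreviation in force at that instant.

Query: 2022-06-03 17:05 UTC
Rule 4/4 (QTT, +11:00): 2022-06-03 11:58 UTC ≤ query < +∞
17·60 + 5 + 660 = 1685 min
1685 = 1·1440 + 245; 245 = 4·60 + 5 → 04:05, 2022-06-03 + 1 day = 2022-06-04
→ 2022-06-04 04:05 QTT

2022-06-04 04:05 QTT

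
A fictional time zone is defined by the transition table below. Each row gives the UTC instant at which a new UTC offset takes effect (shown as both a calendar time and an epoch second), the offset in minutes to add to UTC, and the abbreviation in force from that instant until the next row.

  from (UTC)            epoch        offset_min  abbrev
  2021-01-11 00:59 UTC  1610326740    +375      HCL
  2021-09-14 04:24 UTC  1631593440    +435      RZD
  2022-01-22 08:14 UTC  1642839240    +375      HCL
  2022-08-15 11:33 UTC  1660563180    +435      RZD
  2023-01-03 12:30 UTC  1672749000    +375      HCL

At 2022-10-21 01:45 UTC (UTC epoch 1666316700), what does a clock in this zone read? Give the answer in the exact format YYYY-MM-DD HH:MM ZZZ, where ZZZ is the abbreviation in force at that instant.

2022-10-21 09:00 RZD

Query: 2022-10-21 01:45 UTC
Rule 4/5 (RZD, +07:15): 2022-08-15 11:33 UTC ≤ query < 2023-01-03 12:30 UTC
1·60 + 45 + 435 = 540 min
540 = 0·1440 + 540; 540 = 9·60 + 0 → 09:00, same day
→ 2022-10-21 09:00 RZD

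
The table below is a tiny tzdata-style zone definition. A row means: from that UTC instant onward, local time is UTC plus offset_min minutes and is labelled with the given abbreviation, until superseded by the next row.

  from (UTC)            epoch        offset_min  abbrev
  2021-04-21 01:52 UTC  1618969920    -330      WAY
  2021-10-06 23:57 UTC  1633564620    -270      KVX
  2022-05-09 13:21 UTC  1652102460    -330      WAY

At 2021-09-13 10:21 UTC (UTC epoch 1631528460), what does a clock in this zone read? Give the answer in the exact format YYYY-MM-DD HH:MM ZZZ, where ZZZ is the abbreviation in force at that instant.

Query: 2021-09-13 10:21 UTC
Rule 1/3 (WAY, -05:30): 2021-04-21 01:52 UTC ≤ query < 2021-10-06 23:57 UTC
10·60 + 21 - 330 = 291 min
291 = 0·1440 + 291; 291 = 4·60 + 51 → 04:51, same day
→ 2021-09-13 04:51 WAY

2021-09-13 04:51 WAY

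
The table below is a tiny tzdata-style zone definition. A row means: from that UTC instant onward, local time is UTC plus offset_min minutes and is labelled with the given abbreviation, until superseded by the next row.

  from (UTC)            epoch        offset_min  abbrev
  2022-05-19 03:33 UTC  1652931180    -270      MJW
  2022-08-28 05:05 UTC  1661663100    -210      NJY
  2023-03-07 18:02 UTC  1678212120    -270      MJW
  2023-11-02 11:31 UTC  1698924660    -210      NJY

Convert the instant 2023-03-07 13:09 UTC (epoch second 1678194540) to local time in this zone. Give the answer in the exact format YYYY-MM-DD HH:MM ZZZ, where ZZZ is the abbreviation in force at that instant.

Query: 2023-03-07 13:09 UTC
Rule 2/4 (NJY, -03:30): 2022-08-28 05:05 UTC ≤ query < 2023-03-07 18:02 UTC
13·60 + 9 - 210 = 579 min
579 = 0·1440 + 579; 579 = 9·60 + 39 → 09:39, same day
→ 2023-03-07 09:39 NJY

2023-03-07 09:39 NJY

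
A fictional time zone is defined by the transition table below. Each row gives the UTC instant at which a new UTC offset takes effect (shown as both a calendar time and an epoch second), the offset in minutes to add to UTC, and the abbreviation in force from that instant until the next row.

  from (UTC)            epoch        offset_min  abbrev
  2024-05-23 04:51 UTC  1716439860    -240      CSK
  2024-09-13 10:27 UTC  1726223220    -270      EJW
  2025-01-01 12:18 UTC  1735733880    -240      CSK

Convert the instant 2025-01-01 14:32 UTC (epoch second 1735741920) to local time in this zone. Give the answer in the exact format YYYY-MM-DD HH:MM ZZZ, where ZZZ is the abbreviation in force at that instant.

2025-01-01 10:32 CSK

Query: 2025-01-01 14:32 UTC
Rule 3/3 (CSK, -04:00): 2025-01-01 12:18 UTC ≤ query < +∞
14·60 + 32 - 240 = 632 min
632 = 0·1440 + 632; 632 = 10·60 + 32 → 10:32, same day
→ 2025-01-01 10:32 CSK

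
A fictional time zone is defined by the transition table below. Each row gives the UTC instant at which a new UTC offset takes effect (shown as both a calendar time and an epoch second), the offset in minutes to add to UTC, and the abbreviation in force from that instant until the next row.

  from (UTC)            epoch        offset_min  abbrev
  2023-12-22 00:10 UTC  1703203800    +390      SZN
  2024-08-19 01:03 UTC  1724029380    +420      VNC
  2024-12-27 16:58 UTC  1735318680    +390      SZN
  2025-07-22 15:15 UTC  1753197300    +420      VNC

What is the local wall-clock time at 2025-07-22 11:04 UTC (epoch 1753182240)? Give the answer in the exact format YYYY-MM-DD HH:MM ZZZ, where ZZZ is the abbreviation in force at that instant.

2025-07-22 17:34 SZN

Query: 2025-07-22 11:04 UTC
Rule 3/4 (SZN, +06:30): 2024-12-27 16:58 UTC ≤ query < 2025-07-22 15:15 UTC
11·60 + 4 + 390 = 1054 min
1054 = 0·1440 + 1054; 1054 = 17·60 + 34 → 17:34, same day
→ 2025-07-22 17:34 SZN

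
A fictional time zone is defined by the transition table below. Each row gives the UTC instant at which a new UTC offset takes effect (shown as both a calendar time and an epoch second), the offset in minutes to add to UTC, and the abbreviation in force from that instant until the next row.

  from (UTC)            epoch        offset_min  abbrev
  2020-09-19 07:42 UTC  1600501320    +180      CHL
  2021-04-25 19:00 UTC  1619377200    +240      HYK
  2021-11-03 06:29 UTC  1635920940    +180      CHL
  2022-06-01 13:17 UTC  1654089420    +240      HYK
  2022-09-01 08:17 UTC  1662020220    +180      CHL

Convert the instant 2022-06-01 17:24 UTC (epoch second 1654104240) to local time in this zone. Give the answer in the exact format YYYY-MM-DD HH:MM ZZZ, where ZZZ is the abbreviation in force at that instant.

Query: 2022-06-01 17:24 UTC
Rule 4/5 (HYK, +04:00): 2022-06-01 13:17 UTC ≤ query < 2022-09-01 08:17 UTC
17·60 + 24 + 240 = 1284 min
1284 = 0·1440 + 1284; 1284 = 21·60 + 24 → 21:24, same day
→ 2022-06-01 21:24 HYK

2022-06-01 21:24 HYK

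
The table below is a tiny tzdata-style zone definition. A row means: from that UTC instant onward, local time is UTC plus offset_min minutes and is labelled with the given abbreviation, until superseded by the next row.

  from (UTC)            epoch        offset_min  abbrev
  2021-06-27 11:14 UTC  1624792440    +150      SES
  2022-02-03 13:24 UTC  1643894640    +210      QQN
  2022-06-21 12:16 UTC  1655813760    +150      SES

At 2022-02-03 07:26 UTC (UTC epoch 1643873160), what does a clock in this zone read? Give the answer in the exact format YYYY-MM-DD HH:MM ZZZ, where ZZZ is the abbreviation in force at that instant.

Query: 2022-02-03 07:26 UTC
Rule 1/3 (SES, +02:30): 2021-06-27 11:14 UTC ≤ query < 2022-02-03 13:24 UTC
7·60 + 26 + 150 = 596 min
596 = 0·1440 + 596; 596 = 9·60 + 56 → 09:56, same day
→ 2022-02-03 09:56 SES

2022-02-03 09:56 SES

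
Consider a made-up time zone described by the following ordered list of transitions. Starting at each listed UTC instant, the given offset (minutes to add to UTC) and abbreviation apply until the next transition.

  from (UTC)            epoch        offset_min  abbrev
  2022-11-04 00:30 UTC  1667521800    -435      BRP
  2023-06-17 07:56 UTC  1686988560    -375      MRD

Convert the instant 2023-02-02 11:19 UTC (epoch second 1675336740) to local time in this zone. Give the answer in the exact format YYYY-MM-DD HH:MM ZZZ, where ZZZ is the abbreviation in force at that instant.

2023-02-02 04:04 BRP

Query: 2023-02-02 11:19 UTC
Rule 1/2 (BRP, -07:15): 2022-11-04 00:30 UTC ≤ query < 2023-06-17 07:56 UTC
11·60 + 19 - 435 = 244 min
244 = 0·1440 + 244; 244 = 4·60 + 4 → 04:04, same day
→ 2023-02-02 04:04 BRP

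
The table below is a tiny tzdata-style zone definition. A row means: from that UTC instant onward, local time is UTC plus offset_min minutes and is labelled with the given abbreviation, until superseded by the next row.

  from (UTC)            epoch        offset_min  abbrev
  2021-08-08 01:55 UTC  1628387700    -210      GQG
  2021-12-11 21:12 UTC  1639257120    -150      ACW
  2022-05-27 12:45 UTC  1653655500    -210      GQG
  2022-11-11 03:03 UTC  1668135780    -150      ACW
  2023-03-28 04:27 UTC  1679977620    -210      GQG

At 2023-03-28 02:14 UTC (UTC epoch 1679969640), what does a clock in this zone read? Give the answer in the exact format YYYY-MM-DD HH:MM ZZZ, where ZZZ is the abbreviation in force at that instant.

Query: 2023-03-28 02:14 UTC
Rule 4/5 (ACW, -02:30): 2022-11-11 03:03 UTC ≤ query < 2023-03-28 04:27 UTC
2·60 + 14 - 150 = -16 min
-16 = -1·1440 + 1424; 1424 = 23·60 + 44 → 23:44, 2023-03-28 - 1 day = 2023-03-27
→ 2023-03-27 23:44 ACW

2023-03-27 23:44 ACW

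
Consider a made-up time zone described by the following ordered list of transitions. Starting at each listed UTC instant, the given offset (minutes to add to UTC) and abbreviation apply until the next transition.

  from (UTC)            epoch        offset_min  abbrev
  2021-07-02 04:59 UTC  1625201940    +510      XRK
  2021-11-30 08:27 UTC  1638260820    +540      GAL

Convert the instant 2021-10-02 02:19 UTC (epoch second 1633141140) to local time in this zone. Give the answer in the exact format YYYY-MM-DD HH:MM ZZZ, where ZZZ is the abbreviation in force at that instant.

Query: 2021-10-02 02:19 UTC
Rule 1/2 (XRK, +08:30): 2021-07-02 04:59 UTC ≤ query < 2021-11-30 08:27 UTC
2·60 + 19 + 510 = 649 min
649 = 0·1440 + 649; 649 = 10·60 + 49 → 10:49, same day
→ 2021-10-02 10:49 XRK

2021-10-02 10:49 XRK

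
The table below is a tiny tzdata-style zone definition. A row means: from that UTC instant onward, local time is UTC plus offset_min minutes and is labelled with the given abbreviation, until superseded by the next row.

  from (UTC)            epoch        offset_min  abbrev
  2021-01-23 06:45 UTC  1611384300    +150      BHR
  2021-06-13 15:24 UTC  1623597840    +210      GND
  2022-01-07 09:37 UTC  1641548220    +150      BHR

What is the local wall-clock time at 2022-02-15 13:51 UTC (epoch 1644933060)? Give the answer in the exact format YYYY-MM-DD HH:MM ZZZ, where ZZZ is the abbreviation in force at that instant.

2022-02-15 16:21 BHR

Query: 2022-02-15 13:51 UTC
Rule 3/3 (BHR, +02:30): 2022-01-07 09:37 UTC ≤ query < +∞
13·60 + 51 + 150 = 981 min
981 = 0·1440 + 981; 981 = 16·60 + 21 → 16:21, same day
→ 2022-02-15 16:21 BHR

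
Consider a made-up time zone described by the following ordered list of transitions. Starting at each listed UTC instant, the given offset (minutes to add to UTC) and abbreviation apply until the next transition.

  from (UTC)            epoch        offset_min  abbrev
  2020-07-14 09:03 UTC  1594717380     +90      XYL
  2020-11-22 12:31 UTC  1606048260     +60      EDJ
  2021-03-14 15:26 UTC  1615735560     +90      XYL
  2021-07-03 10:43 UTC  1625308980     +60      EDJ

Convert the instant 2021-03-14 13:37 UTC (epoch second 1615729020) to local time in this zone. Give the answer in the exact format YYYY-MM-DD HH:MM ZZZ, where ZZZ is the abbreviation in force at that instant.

2021-03-14 14:37 EDJ

Query: 2021-03-14 13:37 UTC
Rule 2/4 (EDJ, +01:00): 2020-11-22 12:31 UTC ≤ query < 2021-03-14 15:26 UTC
13·60 + 37 + 60 = 877 min
877 = 0·1440 + 877; 877 = 14·60 + 37 → 14:37, same day
→ 2021-03-14 14:37 EDJ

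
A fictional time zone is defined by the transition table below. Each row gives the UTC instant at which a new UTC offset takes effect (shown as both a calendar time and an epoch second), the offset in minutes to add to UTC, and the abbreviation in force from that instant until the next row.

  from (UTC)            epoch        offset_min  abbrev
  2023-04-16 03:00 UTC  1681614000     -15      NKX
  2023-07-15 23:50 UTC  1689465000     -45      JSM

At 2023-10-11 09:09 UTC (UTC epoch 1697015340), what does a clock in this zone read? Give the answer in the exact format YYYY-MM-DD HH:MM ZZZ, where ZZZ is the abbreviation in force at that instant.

2023-10-11 08:24 JSM

Query: 2023-10-11 09:09 UTC
Rule 2/2 (JSM, -00:45): 2023-07-15 23:50 UTC ≤ query < +∞
9·60 + 9 - 45 = 504 min
504 = 0·1440 + 504; 504 = 8·60 + 24 → 08:24, same day
→ 2023-10-11 08:24 JSM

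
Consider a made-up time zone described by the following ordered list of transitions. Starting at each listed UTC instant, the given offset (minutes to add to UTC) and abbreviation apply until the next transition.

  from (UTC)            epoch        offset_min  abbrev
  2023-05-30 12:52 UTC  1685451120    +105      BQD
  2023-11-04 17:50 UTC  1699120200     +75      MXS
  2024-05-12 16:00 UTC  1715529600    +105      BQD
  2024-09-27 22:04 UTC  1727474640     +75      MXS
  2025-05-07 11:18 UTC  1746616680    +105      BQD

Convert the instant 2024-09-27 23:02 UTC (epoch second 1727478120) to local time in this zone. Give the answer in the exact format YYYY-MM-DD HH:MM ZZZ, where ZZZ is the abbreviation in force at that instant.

2024-09-28 00:17 MXS

Query: 2024-09-27 23:02 UTC
Rule 4/5 (MXS, +01:15): 2024-09-27 22:04 UTC ≤ query < 2025-05-07 11:18 UTC
23·60 + 2 + 75 = 1457 min
1457 = 1·1440 + 17; 17 = 0·60 + 17 → 00:17, 2024-09-27 + 1 day = 2024-09-28
→ 2024-09-28 00:17 MXS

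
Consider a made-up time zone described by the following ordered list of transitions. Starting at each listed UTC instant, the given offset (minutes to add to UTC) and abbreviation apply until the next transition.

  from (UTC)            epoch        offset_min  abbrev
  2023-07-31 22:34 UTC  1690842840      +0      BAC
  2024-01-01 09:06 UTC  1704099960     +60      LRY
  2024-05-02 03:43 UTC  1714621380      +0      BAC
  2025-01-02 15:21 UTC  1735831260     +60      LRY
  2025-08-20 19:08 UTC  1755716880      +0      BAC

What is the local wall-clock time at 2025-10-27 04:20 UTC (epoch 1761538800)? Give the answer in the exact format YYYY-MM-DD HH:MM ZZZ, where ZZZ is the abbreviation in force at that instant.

2025-10-27 04:20 BAC

Query: 2025-10-27 04:20 UTC
Rule 5/5 (BAC, +00:00): 2025-08-20 19:08 UTC ≤ query < +∞
4·60 + 20 + 0 = 260 min
260 = 0·1440 + 260; 260 = 4·60 + 20 → 04:20, same day
→ 2025-10-27 04:20 BAC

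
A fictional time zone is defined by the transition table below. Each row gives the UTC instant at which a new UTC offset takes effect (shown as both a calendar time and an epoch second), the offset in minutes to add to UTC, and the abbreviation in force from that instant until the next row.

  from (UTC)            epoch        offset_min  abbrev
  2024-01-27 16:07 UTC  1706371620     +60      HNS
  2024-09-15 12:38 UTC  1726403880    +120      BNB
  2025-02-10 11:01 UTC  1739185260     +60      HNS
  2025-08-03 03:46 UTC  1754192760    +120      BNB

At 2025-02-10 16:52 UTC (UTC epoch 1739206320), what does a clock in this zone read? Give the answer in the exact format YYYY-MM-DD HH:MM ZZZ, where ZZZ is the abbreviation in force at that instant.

Query: 2025-02-10 16:52 UTC
Rule 3/4 (HNS, +01:00): 2025-02-10 11:01 UTC ≤ query < 2025-08-03 03:46 UTC
16·60 + 52 + 60 = 1072 min
1072 = 0·1440 + 1072; 1072 = 17·60 + 52 → 17:52, same day
→ 2025-02-10 17:52 HNS

2025-02-10 17:52 HNS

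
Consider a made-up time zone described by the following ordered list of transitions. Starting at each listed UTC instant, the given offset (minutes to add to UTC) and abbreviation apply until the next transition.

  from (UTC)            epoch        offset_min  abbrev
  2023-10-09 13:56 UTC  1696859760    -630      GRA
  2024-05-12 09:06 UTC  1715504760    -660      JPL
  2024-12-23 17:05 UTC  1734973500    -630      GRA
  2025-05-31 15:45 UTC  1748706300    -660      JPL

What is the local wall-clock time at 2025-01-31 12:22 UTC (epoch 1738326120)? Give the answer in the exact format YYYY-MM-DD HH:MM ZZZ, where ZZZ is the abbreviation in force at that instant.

2025-01-31 01:52 GRA

Query: 2025-01-31 12:22 UTC
Rule 3/4 (GRA, -10:30): 2024-12-23 17:05 UTC ≤ query < 2025-05-31 15:45 UTC
12·60 + 22 - 630 = 112 min
112 = 0·1440 + 112; 112 = 1·60 + 52 → 01:52, same day
→ 2025-01-31 01:52 GRA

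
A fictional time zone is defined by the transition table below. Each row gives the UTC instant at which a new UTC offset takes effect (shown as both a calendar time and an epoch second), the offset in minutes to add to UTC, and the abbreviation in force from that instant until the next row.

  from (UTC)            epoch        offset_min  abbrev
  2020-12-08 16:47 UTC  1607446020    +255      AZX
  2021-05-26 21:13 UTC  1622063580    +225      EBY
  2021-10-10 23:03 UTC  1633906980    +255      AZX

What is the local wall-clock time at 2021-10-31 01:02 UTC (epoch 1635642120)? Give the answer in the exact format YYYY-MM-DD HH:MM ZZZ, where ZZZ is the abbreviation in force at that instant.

Query: 2021-10-31 01:02 UTC
Rule 3/3 (AZX, +04:15): 2021-10-10 23:03 UTC ≤ query < +∞
1·60 + 2 + 255 = 317 min
317 = 0·1440 + 317; 317 = 5·60 + 17 → 05:17, same day
→ 2021-10-31 05:17 AZX

2021-10-31 05:17 AZX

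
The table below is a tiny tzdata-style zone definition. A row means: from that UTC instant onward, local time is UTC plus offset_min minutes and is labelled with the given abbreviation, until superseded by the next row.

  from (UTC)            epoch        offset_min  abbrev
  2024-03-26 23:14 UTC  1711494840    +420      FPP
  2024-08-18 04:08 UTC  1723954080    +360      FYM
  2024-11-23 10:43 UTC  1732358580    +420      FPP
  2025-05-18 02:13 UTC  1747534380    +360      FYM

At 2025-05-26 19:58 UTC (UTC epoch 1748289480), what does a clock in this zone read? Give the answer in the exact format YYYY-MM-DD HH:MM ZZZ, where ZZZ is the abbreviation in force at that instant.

2025-05-27 01:58 FYM

Query: 2025-05-26 19:58 UTC
Rule 4/4 (FYM, +06:00): 2025-05-18 02:13 UTC ≤ query < +∞
19·60 + 58 + 360 = 1558 min
1558 = 1·1440 + 118; 118 = 1·60 + 58 → 01:58, 2025-05-26 + 1 day = 2025-05-27
→ 2025-05-27 01:58 FYM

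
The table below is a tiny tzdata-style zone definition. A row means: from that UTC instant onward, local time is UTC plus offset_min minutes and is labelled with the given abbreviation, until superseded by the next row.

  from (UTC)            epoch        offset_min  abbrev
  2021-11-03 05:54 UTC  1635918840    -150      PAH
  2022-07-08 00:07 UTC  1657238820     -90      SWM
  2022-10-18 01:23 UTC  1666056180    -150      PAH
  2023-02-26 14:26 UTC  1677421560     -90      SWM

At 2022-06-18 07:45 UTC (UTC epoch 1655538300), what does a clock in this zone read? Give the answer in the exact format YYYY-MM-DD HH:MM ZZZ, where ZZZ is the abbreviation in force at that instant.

2022-06-18 05:15 PAH

Query: 2022-06-18 07:45 UTC
Rule 1/4 (PAH, -02:30): 2021-11-03 05:54 UTC ≤ query < 2022-07-08 00:07 UTC
7·60 + 45 - 150 = 315 min
315 = 0·1440 + 315; 315 = 5·60 + 15 → 05:15, same day
→ 2022-06-18 05:15 PAH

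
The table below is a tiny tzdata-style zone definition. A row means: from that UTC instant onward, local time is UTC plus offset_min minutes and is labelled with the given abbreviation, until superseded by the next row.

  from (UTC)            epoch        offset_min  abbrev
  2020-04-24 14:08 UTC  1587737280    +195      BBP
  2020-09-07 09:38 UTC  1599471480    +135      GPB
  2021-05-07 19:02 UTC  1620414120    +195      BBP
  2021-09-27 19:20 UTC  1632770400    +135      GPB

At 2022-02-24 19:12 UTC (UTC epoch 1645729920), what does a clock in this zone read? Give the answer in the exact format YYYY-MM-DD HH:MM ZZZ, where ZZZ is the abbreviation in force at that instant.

Query: 2022-02-24 19:12 UTC
Rule 4/4 (GPB, +02:15): 2021-09-27 19:20 UTC ≤ query < +∞
19·60 + 12 + 135 = 1287 min
1287 = 0·1440 + 1287; 1287 = 21·60 + 27 → 21:27, same day
→ 2022-02-24 21:27 GPB

2022-02-24 21:27 GPB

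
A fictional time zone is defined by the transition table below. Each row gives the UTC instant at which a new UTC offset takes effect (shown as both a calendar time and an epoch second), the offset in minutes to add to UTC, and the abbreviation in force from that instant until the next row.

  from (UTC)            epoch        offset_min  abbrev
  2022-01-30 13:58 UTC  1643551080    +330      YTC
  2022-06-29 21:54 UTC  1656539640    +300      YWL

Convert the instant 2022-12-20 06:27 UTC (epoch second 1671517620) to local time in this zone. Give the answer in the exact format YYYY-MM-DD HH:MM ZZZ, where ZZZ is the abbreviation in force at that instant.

Query: 2022-12-20 06:27 UTC
Rule 2/2 (YWL, +05:00): 2022-06-29 21:54 UTC ≤ query < +∞
6·60 + 27 + 300 = 687 min
687 = 0·1440 + 687; 687 = 11·60 + 27 → 11:27, same day
→ 2022-12-20 11:27 YWL

2022-12-20 11:27 YWL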